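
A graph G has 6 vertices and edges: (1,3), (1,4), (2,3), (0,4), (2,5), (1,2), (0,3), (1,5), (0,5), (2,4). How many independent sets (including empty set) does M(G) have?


An independent set in a graphic matroid is an acyclic edge subset.
G has 6 vertices and 10 edges.
Enumerate all 2^10 = 1024 subsets, checking for acyclicity.
Total independent sets = 488.

488


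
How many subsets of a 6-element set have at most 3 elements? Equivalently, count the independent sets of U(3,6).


Independent sets of U(3,6) are all subsets of size <= 3.
Count = C(6,0) + C(6,1) + C(6,2) + C(6,3)
     = 1 + 6 + 15 + 20
     = 42.

42


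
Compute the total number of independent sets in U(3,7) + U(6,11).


For a direct sum, |I(M1+M2)| = |I(M1)| * |I(M2)|.
|I(U(3,7))| = sum C(7,k) for k=0..3 = 64.
|I(U(6,11))| = sum C(11,k) for k=0..6 = 1486.
Total = 64 * 1486 = 95104.

95104


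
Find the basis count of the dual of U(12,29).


The dual of U(r,n) is U(n-r, n) = U(17,29).
Bases of U(17,29) are all (17)-element subsets.
|B(M*)| = (29 choose 17) = 51895935.

51895935


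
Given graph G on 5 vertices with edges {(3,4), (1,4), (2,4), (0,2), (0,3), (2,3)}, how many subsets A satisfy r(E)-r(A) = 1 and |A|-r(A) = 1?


R(x,y) = sum over A in 2^E of x^(r(E)-r(A)) * y^(|A|-r(A)).
G has 5 vertices, 6 edges. r(E) = 4.
Enumerate all 2^6 = 64 subsets.
Count subsets with r(E)-r(A)=1 and |A|-r(A)=1: 7.

7


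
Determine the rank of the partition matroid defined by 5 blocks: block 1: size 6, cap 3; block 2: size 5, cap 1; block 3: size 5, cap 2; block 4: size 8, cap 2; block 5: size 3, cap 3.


Rank of a partition matroid = sum of min(|Si|, ci) for each block.
= min(6,3) + min(5,1) + min(5,2) + min(8,2) + min(3,3)
= 3 + 1 + 2 + 2 + 3
= 11.

11


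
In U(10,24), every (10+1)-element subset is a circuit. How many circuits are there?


In U(10,24), circuits are the (11)-element subsets.
Any set of 11 elements is dependent, and removing any one element gives
an independent set of size 10, so it is a minimal dependent set.
Number of circuits = C(24,11) = 2496144.

2496144


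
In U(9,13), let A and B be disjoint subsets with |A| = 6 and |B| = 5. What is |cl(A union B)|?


|A union B| = 6 + 5 = 11 (disjoint).
In U(9,13), cl(S) = S if |S| < 9, else cl(S) = E.
Since 11 >= 9, cl(A union B) = E.
|cl(A union B)| = 13.

13


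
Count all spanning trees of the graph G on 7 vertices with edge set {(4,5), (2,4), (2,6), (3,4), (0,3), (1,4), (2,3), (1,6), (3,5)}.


By Kirchhoff's matrix tree theorem, the number of spanning trees equals
the determinant of any cofactor of the Laplacian matrix L.
G has 7 vertices and 9 edges.
Computing the (6 x 6) cofactor determinant gives 29.

29


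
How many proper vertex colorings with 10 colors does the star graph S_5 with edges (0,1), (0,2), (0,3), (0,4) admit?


P(tree, k) = k * (k-1)^(4) for any tree on 5 vertices.
P(10) = 10 * 9^4 = 10 * 6561 = 65610.

65610


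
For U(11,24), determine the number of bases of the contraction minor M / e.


Contracting e from U(11,24) gives U(10,23).
Bases of U(10,23) = C(23,10) = 23! / (10! * 13!) = 1144066.

1144066


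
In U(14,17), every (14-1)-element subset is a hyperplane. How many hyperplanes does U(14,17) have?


Hyperplanes of U(14,17) are flats of rank 13.
In a uniform matroid, these are exactly the (13)-element subsets.
Count = (17 choose 13) = 2380.

2380


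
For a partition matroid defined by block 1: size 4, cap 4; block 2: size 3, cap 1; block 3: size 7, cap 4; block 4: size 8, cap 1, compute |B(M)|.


A basis picks exactly ci elements from block i.
Number of bases = product of C(|Si|, ci).
= C(4,4) * C(3,1) * C(7,4) * C(8,1)
= 1 * 3 * 35 * 8
= 840.

840


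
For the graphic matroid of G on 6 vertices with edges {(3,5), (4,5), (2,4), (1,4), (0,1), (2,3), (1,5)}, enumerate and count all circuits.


A circuit in a graphic matroid = edge set of a simple cycle.
G has 6 vertices and 7 edges.
Enumerating all minimal edge subsets forming cycles...
Total circuits found: 3.

3


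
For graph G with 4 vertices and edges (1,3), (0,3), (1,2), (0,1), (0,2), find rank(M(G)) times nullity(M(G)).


r(M) = |V| - c = 4 - 1 = 3.
nullity = |E| - r(M) = 5 - 3 = 2.
Product = 3 * 2 = 6.

6


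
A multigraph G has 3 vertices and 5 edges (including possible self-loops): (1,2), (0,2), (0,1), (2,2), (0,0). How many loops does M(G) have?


In a graphic matroid, a loop is a self-loop edge (u,u) with rank 0.
Examining all 5 edges for self-loops...
Self-loops found: (2,2), (0,0)
Number of loops = 2.

2


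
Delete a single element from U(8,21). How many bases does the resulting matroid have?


Deleting e from U(8,21) gives U(8,20) since n > r.
Bases of U(8,20) = C(20,8) = 20! / (8! * 12!) = 125970.

125970


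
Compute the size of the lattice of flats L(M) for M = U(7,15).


Flats of U(7,15): every subset of size < 7 is a flat, plus E itself.
Count = (15 choose 0) + (15 choose 1) + (15 choose 2) + (15 choose 3) + (15 choose 4) + (15 choose 5) + (15 choose 6) + 1
     = 1 + 15 + 105 + 455 + 1365 + 3003 + 5005 + 1
     = 9950.

9950


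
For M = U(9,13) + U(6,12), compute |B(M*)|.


(M1+M2)* = M1* + M2*.
M1* = U(4,13), bases: C(13,4) = 715.
M2* = U(6,12), bases: C(12,6) = 924.
|B(M*)| = 715 * 924 = 660660.

660660


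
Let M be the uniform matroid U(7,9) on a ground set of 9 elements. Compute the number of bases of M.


Bases of U(7,9) are all 7-element subsets of the 9-element ground set.
Number of bases = C(9,7).
C(9,7) = 36.

36


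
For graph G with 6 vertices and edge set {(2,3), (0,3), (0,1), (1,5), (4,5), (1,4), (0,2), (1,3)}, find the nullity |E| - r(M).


Cycle rank (nullity) = |E| - r(M) = |E| - (|V| - c).
|E| = 8, |V| = 6, c = 1.
Nullity = 8 - (6 - 1) = 8 - 5 = 3.

3


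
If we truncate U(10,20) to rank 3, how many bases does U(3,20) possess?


Truncating U(10,20) to rank 3 gives U(3,20).
Bases of U(3,20) are all 3-element subsets of 20 elements.
Number of bases = C(20,3) = 20! / (3! * 17!) = 1140.

1140


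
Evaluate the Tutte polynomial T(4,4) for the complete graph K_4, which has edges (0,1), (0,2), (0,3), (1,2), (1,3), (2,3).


T(K_4; x,y) = x^3 + 3x^2 + 4xy + 2x + y^3 + 3y^2 + 2y.
Substituting x=4, y=4:
= 64 + 48 + 64 + 8 + 64 + 48 + 8
= 304.

304


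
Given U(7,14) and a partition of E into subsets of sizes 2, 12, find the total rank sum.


r(Ai) = min(|Ai|, 7) for each part.
Sum = min(2,7) + min(12,7)
    = 2 + 7
    = 9.

9


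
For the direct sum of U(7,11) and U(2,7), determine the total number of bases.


Bases of a direct sum M1 + M2: |B| = |B(M1)| * |B(M2)|.
|B(U(7,11))| = C(11,7) = 330.
|B(U(2,7))| = C(7,2) = 21.
Total bases = 330 * 21 = 6930.

6930


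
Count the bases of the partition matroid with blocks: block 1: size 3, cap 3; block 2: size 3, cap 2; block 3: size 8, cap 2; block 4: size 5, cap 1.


A basis picks exactly ci elements from block i.
Number of bases = product of C(|Si|, ci).
= C(3,3) * C(3,2) * C(8,2) * C(5,1)
= 1 * 3 * 28 * 5
= 420.

420


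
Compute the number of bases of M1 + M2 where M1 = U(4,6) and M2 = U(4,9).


Bases of a direct sum M1 + M2: |B| = |B(M1)| * |B(M2)|.
|B(U(4,6))| = C(6,4) = 15.
|B(U(4,9))| = C(9,4) = 126.
Total bases = 15 * 126 = 1890.

1890


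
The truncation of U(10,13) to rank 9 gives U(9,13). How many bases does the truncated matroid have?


Truncating U(10,13) to rank 9 gives U(9,13).
Bases of U(9,13) are all 9-element subsets of 13 elements.
Number of bases = C(13,9) = 715.

715


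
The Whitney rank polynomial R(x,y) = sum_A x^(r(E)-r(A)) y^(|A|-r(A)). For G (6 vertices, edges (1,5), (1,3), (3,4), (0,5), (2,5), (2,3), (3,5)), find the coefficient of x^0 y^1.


R(x,y) = sum over A in 2^E of x^(r(E)-r(A)) * y^(|A|-r(A)).
G has 6 vertices, 7 edges. r(E) = 5.
Enumerate all 2^7 = 128 subsets.
Count subsets with r(E)-r(A)=0 and |A|-r(A)=1: 5.

5


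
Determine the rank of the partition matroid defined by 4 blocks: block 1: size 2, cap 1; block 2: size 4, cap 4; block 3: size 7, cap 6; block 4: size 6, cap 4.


Rank of a partition matroid = sum of min(|Si|, ci) for each block.
= min(2,1) + min(4,4) + min(7,6) + min(6,4)
= 1 + 4 + 6 + 4
= 15.

15


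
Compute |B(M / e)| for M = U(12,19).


Contracting e from U(12,19) gives U(11,18).
Bases of U(11,18) = C(18,11) = 31824.

31824


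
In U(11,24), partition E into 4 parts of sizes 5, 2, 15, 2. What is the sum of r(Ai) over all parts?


r(Ai) = min(|Ai|, 11) for each part.
Sum = min(5,11) + min(2,11) + min(15,11) + min(2,11)
    = 5 + 2 + 11 + 2
    = 20.

20


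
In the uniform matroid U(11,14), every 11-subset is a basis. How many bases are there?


Bases of U(11,14) are all 11-element subsets of the 14-element ground set.
Number of bases = C(14,11).
(14 choose 11) = 364.

364


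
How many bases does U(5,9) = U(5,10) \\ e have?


Deleting e from U(5,10) gives U(5,9) since n > r.
Bases of U(5,9) = C(9,5) = 9! / (5! * 4!) = 126.

126


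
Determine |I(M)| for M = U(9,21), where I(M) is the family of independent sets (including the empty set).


Independent sets of U(9,21) are all subsets of size <= 9.
Count = (21 choose 0) + (21 choose 1) + (21 choose 2) + (21 choose 3) + (21 choose 4) + (21 choose 5) + (21 choose 6) + (21 choose 7) + (21 choose 8) + (21 choose 9)
     = 1 + 21 + 210 + 1330 + 5985 + 20349 + 54264 + 116280 + 203490 + 293930
     = 695860.

695860


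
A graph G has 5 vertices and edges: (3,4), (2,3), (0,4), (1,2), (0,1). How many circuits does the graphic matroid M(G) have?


A circuit in a graphic matroid = edge set of a simple cycle.
G has 5 vertices and 5 edges.
Enumerating all minimal edge subsets forming cycles...
Total circuits found: 1.

1


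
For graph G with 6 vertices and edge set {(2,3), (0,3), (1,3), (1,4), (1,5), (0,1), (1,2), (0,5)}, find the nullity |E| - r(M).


Cycle rank (nullity) = |E| - r(M) = |E| - (|V| - c).
|E| = 8, |V| = 6, c = 1.
Nullity = 8 - (6 - 1) = 8 - 5 = 3.

3


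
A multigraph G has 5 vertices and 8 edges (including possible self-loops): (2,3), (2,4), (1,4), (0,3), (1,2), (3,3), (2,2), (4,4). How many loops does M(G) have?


In a graphic matroid, a loop is a self-loop edge (u,u) with rank 0.
Examining all 8 edges for self-loops...
Self-loops found: (3,3), (2,2), (4,4)
Number of loops = 3.

3


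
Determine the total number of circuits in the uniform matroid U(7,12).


In U(7,12), circuits are the (8)-element subsets.
Any set of 8 elements is dependent, and removing any one element gives
an independent set of size 7, so it is a minimal dependent set.
Number of circuits = C(12,8) = 12! / (8! * 4!) = 495.

495


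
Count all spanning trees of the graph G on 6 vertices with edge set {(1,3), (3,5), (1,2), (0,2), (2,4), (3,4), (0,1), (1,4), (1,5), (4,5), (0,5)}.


By Kirchhoff's matrix tree theorem, the number of spanning trees equals
the determinant of any cofactor of the Laplacian matrix L.
G has 6 vertices and 11 edges.
Computing the (5 x 5) cofactor determinant gives 209.

209


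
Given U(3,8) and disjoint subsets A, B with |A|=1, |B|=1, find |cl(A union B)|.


|A union B| = 1 + 1 = 2 (disjoint).
In U(3,8), cl(S) = S if |S| < 3, else cl(S) = E.
Since 2 < 3, cl(A union B) = A union B.
|cl(A union B)| = 2.

2


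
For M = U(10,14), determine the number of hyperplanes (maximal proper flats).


Hyperplanes of U(10,14) are flats of rank 9.
In a uniform matroid, these are exactly the (9)-element subsets.
Count = C(14,9) = 14! / (9! * 5!) = 2002.

2002


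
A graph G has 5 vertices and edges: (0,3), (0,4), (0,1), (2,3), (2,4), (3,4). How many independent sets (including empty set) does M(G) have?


An independent set in a graphic matroid is an acyclic edge subset.
G has 5 vertices and 6 edges.
Enumerate all 2^6 = 64 subsets, checking for acyclicity.
Total independent sets = 48.

48


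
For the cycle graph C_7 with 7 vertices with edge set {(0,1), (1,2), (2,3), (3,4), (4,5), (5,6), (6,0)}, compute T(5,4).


T(C_7; x,y) = x + x^2 + ... + x^(6) + y.
T(5,4) = 5^1 + 5^2 + 5^3 + 5^4 + 5^5 + 5^6 + 4
= 5 + 25 + 125 + 625 + 3125 + 15625 + 4
= 19534.

19534


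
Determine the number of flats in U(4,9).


Flats of U(4,9): every subset of size < 4 is a flat, plus E itself.
Count = C(9,0) + C(9,1) + C(9,2) + C(9,3) + 1
     = 1 + 9 + 36 + 84 + 1
     = 131.

131


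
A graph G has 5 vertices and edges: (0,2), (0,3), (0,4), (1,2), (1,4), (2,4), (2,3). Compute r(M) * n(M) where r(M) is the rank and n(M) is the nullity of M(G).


r(M) = |V| - c = 5 - 1 = 4.
nullity = |E| - r(M) = 7 - 4 = 3.
Product = 4 * 3 = 12.

12


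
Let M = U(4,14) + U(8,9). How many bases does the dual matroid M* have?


(M1+M2)* = M1* + M2*.
M1* = U(10,14), bases: C(14,10) = 1001.
M2* = U(1,9), bases: C(9,1) = 9.
|B(M*)| = 1001 * 9 = 9009.

9009


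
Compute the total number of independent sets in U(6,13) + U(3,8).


For a direct sum, |I(M1+M2)| = |I(M1)| * |I(M2)|.
|I(U(6,13))| = sum C(13,k) for k=0..6 = 4096.
|I(U(3,8))| = sum C(8,k) for k=0..3 = 93.
Total = 4096 * 93 = 380928.

380928


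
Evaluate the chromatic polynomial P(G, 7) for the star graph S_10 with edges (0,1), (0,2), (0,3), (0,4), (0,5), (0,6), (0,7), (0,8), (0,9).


P(tree, k) = k * (k-1)^(9) for any tree on 10 vertices.
P(7) = 7 * 6^9 = 7 * 10077696 = 70543872.

70543872


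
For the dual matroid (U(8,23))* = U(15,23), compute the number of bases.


The dual of U(r,n) is U(n-r, n) = U(15,23).
Bases of U(15,23) are all (15)-element subsets.
|B(M*)| = (23 choose 15) = 490314.

490314


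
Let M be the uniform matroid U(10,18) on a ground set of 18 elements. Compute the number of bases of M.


Bases of U(10,18) are all 10-element subsets of the 18-element ground set.
Number of bases = C(18,10).
C(18,10) = 43758.

43758


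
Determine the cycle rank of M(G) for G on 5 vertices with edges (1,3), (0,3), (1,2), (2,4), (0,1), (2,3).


Cycle rank (nullity) = |E| - r(M) = |E| - (|V| - c).
|E| = 6, |V| = 5, c = 1.
Nullity = 6 - (5 - 1) = 6 - 4 = 2.

2


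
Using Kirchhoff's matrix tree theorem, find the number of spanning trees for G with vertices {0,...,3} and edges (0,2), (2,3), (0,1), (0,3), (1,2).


By Kirchhoff's matrix tree theorem, the number of spanning trees equals
the determinant of any cofactor of the Laplacian matrix L.
G has 4 vertices and 5 edges.
Computing the (3 x 3) cofactor determinant gives 8.

8


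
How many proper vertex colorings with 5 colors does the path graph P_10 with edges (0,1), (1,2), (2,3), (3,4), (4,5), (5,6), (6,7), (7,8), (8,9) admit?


P(P_10, k) = k * (k-1)^(9).
P(5) = 5 * 4^9 = 5 * 262144 = 1310720.

1310720


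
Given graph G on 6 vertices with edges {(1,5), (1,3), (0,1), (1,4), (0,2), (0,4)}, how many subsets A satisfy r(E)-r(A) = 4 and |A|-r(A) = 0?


R(x,y) = sum over A in 2^E of x^(r(E)-r(A)) * y^(|A|-r(A)).
G has 6 vertices, 6 edges. r(E) = 5.
Enumerate all 2^6 = 64 subsets.
Count subsets with r(E)-r(A)=4 and |A|-r(A)=0: 6.

6


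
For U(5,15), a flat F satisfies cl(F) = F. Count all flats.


Flats of U(5,15): every subset of size < 5 is a flat, plus E itself.
Count = C(15,0) + C(15,1) + C(15,2) + C(15,3) + C(15,4) + 1
     = 1 + 15 + 105 + 455 + 1365 + 1
     = 1942.

1942


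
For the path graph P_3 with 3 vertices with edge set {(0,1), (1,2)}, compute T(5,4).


A path on 3 vertices is a tree with 2 edges.
T(x,y) = x^(2) for any tree.
T(5,4) = 5^2 = 25.

25


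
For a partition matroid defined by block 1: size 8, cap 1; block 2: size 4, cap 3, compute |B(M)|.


A basis picks exactly ci elements from block i.
Number of bases = product of C(|Si|, ci).
= C(8,1) * C(4,3)
= 8 * 4
= 32.

32


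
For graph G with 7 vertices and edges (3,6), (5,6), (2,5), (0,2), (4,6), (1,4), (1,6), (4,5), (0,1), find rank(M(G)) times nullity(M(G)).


r(M) = |V| - c = 7 - 1 = 6.
nullity = |E| - r(M) = 9 - 6 = 3.
Product = 6 * 3 = 18.

18


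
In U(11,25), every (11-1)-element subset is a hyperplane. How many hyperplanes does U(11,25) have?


Hyperplanes of U(11,25) are flats of rank 10.
In a uniform matroid, these are exactly the (10)-element subsets.
Count = C(25,10) = 3268760.

3268760


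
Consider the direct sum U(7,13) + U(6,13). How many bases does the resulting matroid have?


Bases of a direct sum M1 + M2: |B| = |B(M1)| * |B(M2)|.
|B(U(7,13))| = C(13,7) = 1716.
|B(U(6,13))| = C(13,6) = 1716.
Total bases = 1716 * 1716 = 2944656.

2944656


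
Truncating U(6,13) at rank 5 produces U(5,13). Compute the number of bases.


Truncating U(6,13) to rank 5 gives U(5,13).
Bases of U(5,13) are all 5-element subsets of 13 elements.
Number of bases = (13 choose 5) = 1287.

1287


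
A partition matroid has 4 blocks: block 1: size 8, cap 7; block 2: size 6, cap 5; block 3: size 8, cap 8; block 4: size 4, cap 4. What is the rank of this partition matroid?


Rank of a partition matroid = sum of min(|Si|, ci) for each block.
= min(8,7) + min(6,5) + min(8,8) + min(4,4)
= 7 + 5 + 8 + 4
= 24.

24


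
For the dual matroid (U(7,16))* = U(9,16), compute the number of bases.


The dual of U(r,n) is U(n-r, n) = U(9,16).
Bases of U(9,16) are all (9)-element subsets.
|B(M*)| = C(16,9) = 16! / (9! * 7!) = 11440.

11440


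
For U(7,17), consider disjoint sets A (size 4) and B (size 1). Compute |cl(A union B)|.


|A union B| = 4 + 1 = 5 (disjoint).
In U(7,17), cl(S) = S if |S| < 7, else cl(S) = E.
Since 5 < 7, cl(A union B) = A union B.
|cl(A union B)| = 5.

5


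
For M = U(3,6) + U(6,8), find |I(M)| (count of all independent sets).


For a direct sum, |I(M1+M2)| = |I(M1)| * |I(M2)|.
|I(U(3,6))| = sum C(6,k) for k=0..3 = 42.
|I(U(6,8))| = sum C(8,k) for k=0..6 = 247.
Total = 42 * 247 = 10374.

10374


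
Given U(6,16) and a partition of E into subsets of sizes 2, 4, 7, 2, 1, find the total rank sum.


r(Ai) = min(|Ai|, 6) for each part.
Sum = min(2,6) + min(4,6) + min(7,6) + min(2,6) + min(1,6)
    = 2 + 4 + 6 + 2 + 1
    = 15.

15


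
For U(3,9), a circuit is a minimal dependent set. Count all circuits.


In U(3,9), circuits are the (4)-element subsets.
Any set of 4 elements is dependent, and removing any one element gives
an independent set of size 3, so it is a minimal dependent set.
Number of circuits = C(9,4) = (9 * 8 * 7 * 6) / (1 * 2 * 3 * 4) = 126.

126


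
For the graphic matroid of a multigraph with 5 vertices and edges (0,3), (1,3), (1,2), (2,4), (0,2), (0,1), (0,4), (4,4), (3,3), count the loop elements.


In a graphic matroid, a loop is a self-loop edge (u,u) with rank 0.
Examining all 9 edges for self-loops...
Self-loops found: (4,4), (3,3)
Number of loops = 2.

2


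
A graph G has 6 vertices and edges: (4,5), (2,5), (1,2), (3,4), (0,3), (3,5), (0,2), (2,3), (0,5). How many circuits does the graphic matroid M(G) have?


A circuit in a graphic matroid = edge set of a simple cycle.
G has 6 vertices and 9 edges.
Enumerating all minimal edge subsets forming cycles...
Total circuits found: 12.

12


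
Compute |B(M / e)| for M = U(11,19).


Contracting e from U(11,19) gives U(10,18).
Bases of U(10,18) = C(18,10) = 18! / (10! * 8!) = 43758.

43758


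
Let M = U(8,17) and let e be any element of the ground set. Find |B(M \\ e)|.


Deleting e from U(8,17) gives U(8,16) since n > r.
Bases of U(8,16) = C(16,8) = 12870.

12870


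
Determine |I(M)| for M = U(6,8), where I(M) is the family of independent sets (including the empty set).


Independent sets of U(6,8) are all subsets of size <= 6.
Count = (8 choose 0) + (8 choose 1) + (8 choose 2) + (8 choose 3) + (8 choose 4) + (8 choose 5) + (8 choose 6)
     = 1 + 8 + 28 + 56 + 70 + 56 + 28
     = 247.

247


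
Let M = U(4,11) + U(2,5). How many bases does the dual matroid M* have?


(M1+M2)* = M1* + M2*.
M1* = U(7,11), bases: C(11,7) = 330.
M2* = U(3,5), bases: C(5,3) = 10.
|B(M*)| = 330 * 10 = 3300.

3300


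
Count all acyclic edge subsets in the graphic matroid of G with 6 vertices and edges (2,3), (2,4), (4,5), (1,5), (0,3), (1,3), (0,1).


An independent set in a graphic matroid is an acyclic edge subset.
G has 6 vertices and 7 edges.
Enumerate all 2^7 = 128 subsets, checking for acyclicity.
Total independent sets = 108.

108


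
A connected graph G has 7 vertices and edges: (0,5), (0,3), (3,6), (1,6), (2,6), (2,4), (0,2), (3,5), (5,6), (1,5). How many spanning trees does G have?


By Kirchhoff's matrix tree theorem, the number of spanning trees equals
the determinant of any cofactor of the Laplacian matrix L.
G has 7 vertices and 10 edges.
Computing the (6 x 6) cofactor determinant gives 61.

61


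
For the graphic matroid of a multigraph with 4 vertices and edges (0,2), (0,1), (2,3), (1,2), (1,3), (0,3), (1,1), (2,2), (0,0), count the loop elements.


In a graphic matroid, a loop is a self-loop edge (u,u) with rank 0.
Examining all 9 edges for self-loops...
Self-loops found: (1,1), (2,2), (0,0)
Number of loops = 3.

3


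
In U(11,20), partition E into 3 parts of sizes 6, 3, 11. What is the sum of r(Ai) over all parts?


r(Ai) = min(|Ai|, 11) for each part.
Sum = min(6,11) + min(3,11) + min(11,11)
    = 6 + 3 + 11
    = 20.

20


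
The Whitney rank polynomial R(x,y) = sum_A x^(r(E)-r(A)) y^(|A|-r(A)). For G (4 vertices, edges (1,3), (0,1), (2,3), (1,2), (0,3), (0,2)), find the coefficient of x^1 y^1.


R(x,y) = sum over A in 2^E of x^(r(E)-r(A)) * y^(|A|-r(A)).
G has 4 vertices, 6 edges. r(E) = 3.
Enumerate all 2^6 = 64 subsets.
Count subsets with r(E)-r(A)=1 and |A|-r(A)=1: 4.

4


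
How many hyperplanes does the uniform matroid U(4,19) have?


Hyperplanes of U(4,19) are flats of rank 3.
In a uniform matroid, these are exactly the (3)-element subsets.
Count = C(19,3) = (19 * 18 * 17) / (1 * 2 * 3) = 969.

969


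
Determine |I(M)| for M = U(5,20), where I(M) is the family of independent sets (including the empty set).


Independent sets of U(5,20) are all subsets of size <= 5.
Count = (20 choose 0) + (20 choose 1) + (20 choose 2) + (20 choose 3) + (20 choose 4) + (20 choose 5)
     = 1 + 20 + 190 + 1140 + 4845 + 15504
     = 21700.

21700


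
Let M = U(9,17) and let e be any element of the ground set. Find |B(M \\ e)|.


Deleting e from U(9,17) gives U(9,16) since n > r.
Bases of U(9,16) = (16 choose 9) = 11440.

11440


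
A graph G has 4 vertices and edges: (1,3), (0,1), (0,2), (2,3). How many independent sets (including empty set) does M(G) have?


An independent set in a graphic matroid is an acyclic edge subset.
G has 4 vertices and 4 edges.
Enumerate all 2^4 = 16 subsets, checking for acyclicity.
Total independent sets = 15.

15


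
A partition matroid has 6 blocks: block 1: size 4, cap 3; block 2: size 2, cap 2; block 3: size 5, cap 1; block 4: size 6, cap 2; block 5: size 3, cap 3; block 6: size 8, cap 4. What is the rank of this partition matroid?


Rank of a partition matroid = sum of min(|Si|, ci) for each block.
= min(4,3) + min(2,2) + min(5,1) + min(6,2) + min(3,3) + min(8,4)
= 3 + 2 + 1 + 2 + 3 + 4
= 15.

15


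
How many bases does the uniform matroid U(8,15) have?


Bases of U(8,15) are all 8-element subsets of the 15-element ground set.
Number of bases = C(15,8).
C(15,8) = 6435.

6435


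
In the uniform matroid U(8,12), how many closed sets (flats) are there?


Flats of U(8,12): every subset of size < 8 is a flat, plus E itself.
Count = C(12,0) + C(12,1) + C(12,2) + C(12,3) + C(12,4) + C(12,5) + C(12,6) + C(12,7) + 1
     = 1 + 12 + 66 + 220 + 495 + 792 + 924 + 792 + 1
     = 3303.

3303


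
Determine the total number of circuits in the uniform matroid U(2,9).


In U(2,9), circuits are the (3)-element subsets.
Any set of 3 elements is dependent, and removing any one element gives
an independent set of size 2, so it is a minimal dependent set.
Number of circuits = C(9,3) = (9 * 8 * 7) / (1 * 2 * 3) = 84.

84


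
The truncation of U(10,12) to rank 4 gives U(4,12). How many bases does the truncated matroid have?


Truncating U(10,12) to rank 4 gives U(4,12).
Bases of U(4,12) are all 4-element subsets of 12 elements.
Number of bases = C(12,4) = (12 * 11 * 10 * 9) / (1 * 2 * 3 * 4) = 495.

495


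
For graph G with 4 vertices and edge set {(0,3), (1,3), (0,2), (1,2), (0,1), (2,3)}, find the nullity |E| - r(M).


Cycle rank (nullity) = |E| - r(M) = |E| - (|V| - c).
|E| = 6, |V| = 4, c = 1.
Nullity = 6 - (4 - 1) = 6 - 3 = 3.

3


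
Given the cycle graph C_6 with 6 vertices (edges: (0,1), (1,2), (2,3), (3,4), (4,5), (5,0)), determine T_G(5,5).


T(C_6; x,y) = x + x^2 + ... + x^(5) + y.
T(5,5) = 5^1 + 5^2 + 5^3 + 5^4 + 5^5 + 5
= 5 + 25 + 125 + 625 + 3125 + 5
= 3910.

3910


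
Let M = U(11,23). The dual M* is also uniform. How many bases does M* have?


The dual of U(r,n) is U(n-r, n) = U(12,23).
Bases of U(12,23) are all (12)-element subsets.
|B(M*)| = (23 choose 12) = 1352078.

1352078


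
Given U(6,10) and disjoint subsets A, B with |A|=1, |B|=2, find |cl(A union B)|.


|A union B| = 1 + 2 = 3 (disjoint).
In U(6,10), cl(S) = S if |S| < 6, else cl(S) = E.
Since 3 < 6, cl(A union B) = A union B.
|cl(A union B)| = 3.

3


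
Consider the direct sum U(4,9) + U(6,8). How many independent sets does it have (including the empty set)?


For a direct sum, |I(M1+M2)| = |I(M1)| * |I(M2)|.
|I(U(4,9))| = sum C(9,k) for k=0..4 = 256.
|I(U(6,8))| = sum C(8,k) for k=0..6 = 247.
Total = 256 * 247 = 63232.

63232


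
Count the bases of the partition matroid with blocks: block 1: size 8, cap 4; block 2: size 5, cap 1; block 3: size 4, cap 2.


A basis picks exactly ci elements from block i.
Number of bases = product of C(|Si|, ci).
= C(8,4) * C(5,1) * C(4,2)
= 70 * 5 * 6
= 2100.

2100


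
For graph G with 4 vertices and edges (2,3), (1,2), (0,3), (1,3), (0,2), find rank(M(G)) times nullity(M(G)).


r(M) = |V| - c = 4 - 1 = 3.
nullity = |E| - r(M) = 5 - 3 = 2.
Product = 3 * 2 = 6.

6


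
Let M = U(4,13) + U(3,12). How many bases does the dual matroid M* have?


(M1+M2)* = M1* + M2*.
M1* = U(9,13), bases: C(13,9) = 715.
M2* = U(9,12), bases: C(12,9) = 220.
|B(M*)| = 715 * 220 = 157300.

157300


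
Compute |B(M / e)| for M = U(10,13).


Contracting e from U(10,13) gives U(9,12).
Bases of U(9,12) = (12 choose 9) = 220.

220


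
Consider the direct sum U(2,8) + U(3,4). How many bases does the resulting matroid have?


Bases of a direct sum M1 + M2: |B| = |B(M1)| * |B(M2)|.
|B(U(2,8))| = C(8,2) = 28.
|B(U(3,4))| = C(4,3) = 4.
Total bases = 28 * 4 = 112.

112


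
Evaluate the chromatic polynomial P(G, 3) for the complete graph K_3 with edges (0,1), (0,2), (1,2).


P(K_3, k) = k(k-1)(k-2)...(k-2).
P(3) = (3) * (2) * (1) = 6.

6


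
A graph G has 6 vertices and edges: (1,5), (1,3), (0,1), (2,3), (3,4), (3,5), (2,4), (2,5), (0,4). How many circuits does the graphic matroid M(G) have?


A circuit in a graphic matroid = edge set of a simple cycle.
G has 6 vertices and 9 edges.
Enumerating all minimal edge subsets forming cycles...
Total circuits found: 13.

13


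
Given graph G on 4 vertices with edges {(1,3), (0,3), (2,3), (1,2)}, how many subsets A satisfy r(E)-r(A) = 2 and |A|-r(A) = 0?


R(x,y) = sum over A in 2^E of x^(r(E)-r(A)) * y^(|A|-r(A)).
G has 4 vertices, 4 edges. r(E) = 3.
Enumerate all 2^4 = 16 subsets.
Count subsets with r(E)-r(A)=2 and |A|-r(A)=0: 4.

4


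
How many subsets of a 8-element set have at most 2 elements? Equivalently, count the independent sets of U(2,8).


Independent sets of U(2,8) are all subsets of size <= 2.
Count = C(8,0) + C(8,1) + C(8,2)
     = 1 + 8 + 28
     = 37.

37


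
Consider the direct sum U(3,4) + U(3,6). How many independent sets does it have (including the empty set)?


For a direct sum, |I(M1+M2)| = |I(M1)| * |I(M2)|.
|I(U(3,4))| = sum C(4,k) for k=0..3 = 15.
|I(U(3,6))| = sum C(6,k) for k=0..3 = 42.
Total = 15 * 42 = 630.

630


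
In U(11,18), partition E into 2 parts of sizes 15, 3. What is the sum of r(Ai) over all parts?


r(Ai) = min(|Ai|, 11) for each part.
Sum = min(15,11) + min(3,11)
    = 11 + 3
    = 14.

14


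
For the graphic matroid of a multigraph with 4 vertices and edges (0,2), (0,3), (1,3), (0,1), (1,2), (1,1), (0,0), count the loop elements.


In a graphic matroid, a loop is a self-loop edge (u,u) with rank 0.
Examining all 7 edges for self-loops...
Self-loops found: (1,1), (0,0)
Number of loops = 2.

2


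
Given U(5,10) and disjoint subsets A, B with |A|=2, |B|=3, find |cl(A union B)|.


|A union B| = 2 + 3 = 5 (disjoint).
In U(5,10), cl(S) = S if |S| < 5, else cl(S) = E.
Since 5 >= 5, cl(A union B) = E.
|cl(A union B)| = 10.

10


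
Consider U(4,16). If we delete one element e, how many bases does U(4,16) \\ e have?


Deleting e from U(4,16) gives U(4,15) since n > r.
Bases of U(4,15) = C(15,4) = (15 * 14 * 13 * 12) / (1 * 2 * 3 * 4) = 1365.

1365


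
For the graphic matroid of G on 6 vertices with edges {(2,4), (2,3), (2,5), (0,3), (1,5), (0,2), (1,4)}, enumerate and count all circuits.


A circuit in a graphic matroid = edge set of a simple cycle.
G has 6 vertices and 7 edges.
Enumerating all minimal edge subsets forming cycles...
Total circuits found: 2.

2


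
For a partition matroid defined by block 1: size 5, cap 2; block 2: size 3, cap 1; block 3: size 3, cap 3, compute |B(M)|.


A basis picks exactly ci elements from block i.
Number of bases = product of C(|Si|, ci).
= C(5,2) * C(3,1) * C(3,3)
= 10 * 3 * 1
= 30.

30


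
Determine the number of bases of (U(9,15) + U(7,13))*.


(M1+M2)* = M1* + M2*.
M1* = U(6,15), bases: C(15,6) = 5005.
M2* = U(6,13), bases: C(13,6) = 1716.
|B(M*)| = 5005 * 1716 = 8588580.

8588580


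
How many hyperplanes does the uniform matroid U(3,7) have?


Hyperplanes of U(3,7) are flats of rank 2.
In a uniform matroid, these are exactly the (2)-element subsets.
Count = C(7,2) = 7! / (2! * 5!) = 21.

21


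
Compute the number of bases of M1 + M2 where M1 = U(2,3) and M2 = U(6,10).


Bases of a direct sum M1 + M2: |B| = |B(M1)| * |B(M2)|.
|B(U(2,3))| = C(3,2) = 3.
|B(U(6,10))| = C(10,6) = 210.
Total bases = 3 * 210 = 630.

630


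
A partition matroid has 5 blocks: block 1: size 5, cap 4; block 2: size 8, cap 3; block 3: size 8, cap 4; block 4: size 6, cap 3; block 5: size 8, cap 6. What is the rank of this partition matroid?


Rank of a partition matroid = sum of min(|Si|, ci) for each block.
= min(5,4) + min(8,3) + min(8,4) + min(6,3) + min(8,6)
= 4 + 3 + 4 + 3 + 6
= 20.

20


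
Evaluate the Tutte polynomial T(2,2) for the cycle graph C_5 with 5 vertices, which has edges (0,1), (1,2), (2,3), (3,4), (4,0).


T(C_5; x,y) = x + x^2 + ... + x^(4) + y.
T(2,2) = 2^1 + 2^2 + 2^3 + 2^4 + 2
= 2 + 4 + 8 + 16 + 2
= 32.

32


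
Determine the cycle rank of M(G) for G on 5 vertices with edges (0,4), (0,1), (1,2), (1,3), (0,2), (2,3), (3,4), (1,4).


Cycle rank (nullity) = |E| - r(M) = |E| - (|V| - c).
|E| = 8, |V| = 5, c = 1.
Nullity = 8 - (5 - 1) = 8 - 4 = 4.

4


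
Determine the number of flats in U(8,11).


Flats of U(8,11): every subset of size < 8 is a flat, plus E itself.
Count = C(11,0) + C(11,1) + C(11,2) + C(11,3) + C(11,4) + C(11,5) + C(11,6) + C(11,7) + 1
     = 1 + 11 + 55 + 165 + 330 + 462 + 462 + 330 + 1
     = 1817.

1817


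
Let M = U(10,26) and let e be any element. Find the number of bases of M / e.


Contracting e from U(10,26) gives U(9,25).
Bases of U(9,25) = (25 choose 9) = 2042975.

2042975


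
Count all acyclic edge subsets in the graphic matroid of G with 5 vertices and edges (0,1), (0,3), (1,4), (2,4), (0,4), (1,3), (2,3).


An independent set in a graphic matroid is an acyclic edge subset.
G has 5 vertices and 7 edges.
Enumerate all 2^7 = 128 subsets, checking for acyclicity.
Total independent sets = 86.

86


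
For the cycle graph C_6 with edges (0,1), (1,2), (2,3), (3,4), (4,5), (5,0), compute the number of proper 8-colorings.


P(C_6, k) = (k-1)^6 + (-1)^6*(k-1).
P(8) = (7)^6 + 7
= 117649 + 7 = 117656.

117656


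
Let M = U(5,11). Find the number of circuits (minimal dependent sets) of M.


In U(5,11), circuits are the (6)-element subsets.
Any set of 6 elements is dependent, and removing any one element gives
an independent set of size 5, so it is a minimal dependent set.
Number of circuits = C(11,6) = 462.

462


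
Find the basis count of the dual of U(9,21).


The dual of U(r,n) is U(n-r, n) = U(12,21).
Bases of U(12,21) are all (12)-element subsets.
|B(M*)| = (21 choose 12) = 293930.

293930


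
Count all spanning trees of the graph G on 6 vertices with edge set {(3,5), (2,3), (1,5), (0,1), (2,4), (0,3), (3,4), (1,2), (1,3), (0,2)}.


By Kirchhoff's matrix tree theorem, the number of spanning trees equals
the determinant of any cofactor of the Laplacian matrix L.
G has 6 vertices and 10 edges.
Computing the (5 x 5) cofactor determinant gives 99.

99


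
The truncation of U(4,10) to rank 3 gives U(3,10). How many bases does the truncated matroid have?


Truncating U(4,10) to rank 3 gives U(3,10).
Bases of U(3,10) are all 3-element subsets of 10 elements.
Number of bases = (10 choose 3) = 120.

120


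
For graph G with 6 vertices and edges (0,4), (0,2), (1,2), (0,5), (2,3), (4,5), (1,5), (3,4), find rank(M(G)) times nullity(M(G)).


r(M) = |V| - c = 6 - 1 = 5.
nullity = |E| - r(M) = 8 - 5 = 3.
Product = 5 * 3 = 15.

15


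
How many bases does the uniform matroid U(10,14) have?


Bases of U(10,14) are all 10-element subsets of the 14-element ground set.
Number of bases = C(14,10).
C(14,10) = 14! / (10! * 4!) = 1001.

1001


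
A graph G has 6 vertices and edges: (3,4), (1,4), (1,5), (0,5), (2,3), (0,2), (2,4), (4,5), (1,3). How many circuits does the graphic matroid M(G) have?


A circuit in a graphic matroid = edge set of a simple cycle.
G has 6 vertices and 9 edges.
Enumerating all minimal edge subsets forming cycles...
Total circuits found: 13.

13


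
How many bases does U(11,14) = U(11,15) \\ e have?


Deleting e from U(11,15) gives U(11,14) since n > r.
Bases of U(11,14) = (14 choose 11) = 364.

364


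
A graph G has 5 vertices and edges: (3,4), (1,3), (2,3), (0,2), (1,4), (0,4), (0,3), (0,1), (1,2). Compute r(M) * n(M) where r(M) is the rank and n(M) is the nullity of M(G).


r(M) = |V| - c = 5 - 1 = 4.
nullity = |E| - r(M) = 9 - 4 = 5.
Product = 4 * 5 = 20.

20


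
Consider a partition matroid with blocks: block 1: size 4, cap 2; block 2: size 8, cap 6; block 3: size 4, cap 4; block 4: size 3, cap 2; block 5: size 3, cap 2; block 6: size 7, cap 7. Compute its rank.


Rank of a partition matroid = sum of min(|Si|, ci) for each block.
= min(4,2) + min(8,6) + min(4,4) + min(3,2) + min(3,2) + min(7,7)
= 2 + 6 + 4 + 2 + 2 + 7
= 23.

23


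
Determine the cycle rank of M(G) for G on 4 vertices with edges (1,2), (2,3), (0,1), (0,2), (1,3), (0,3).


Cycle rank (nullity) = |E| - r(M) = |E| - (|V| - c).
|E| = 6, |V| = 4, c = 1.
Nullity = 6 - (4 - 1) = 6 - 3 = 3.

3


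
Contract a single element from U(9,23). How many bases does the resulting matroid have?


Contracting e from U(9,23) gives U(8,22).
Bases of U(8,22) = C(22,8) = 319770.

319770


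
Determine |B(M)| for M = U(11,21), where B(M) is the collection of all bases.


Bases of U(11,21) are all 11-element subsets of the 21-element ground set.
Number of bases = C(21,11).
C(21,11) = 21! / (11! * 10!) = 352716.

352716


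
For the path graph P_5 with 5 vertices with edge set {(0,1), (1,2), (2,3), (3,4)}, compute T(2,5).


A path on 5 vertices is a tree with 4 edges.
T(x,y) = x^(4) for any tree.
T(2,5) = 2^4 = 16.

16


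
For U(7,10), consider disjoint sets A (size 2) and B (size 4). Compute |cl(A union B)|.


|A union B| = 2 + 4 = 6 (disjoint).
In U(7,10), cl(S) = S if |S| < 7, else cl(S) = E.
Since 6 < 7, cl(A union B) = A union B.
|cl(A union B)| = 6.

6


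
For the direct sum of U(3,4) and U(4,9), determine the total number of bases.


Bases of a direct sum M1 + M2: |B| = |B(M1)| * |B(M2)|.
|B(U(3,4))| = C(4,3) = 4.
|B(U(4,9))| = C(9,4) = 126.
Total bases = 4 * 126 = 504.

504


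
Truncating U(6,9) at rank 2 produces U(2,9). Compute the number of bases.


Truncating U(6,9) to rank 2 gives U(2,9).
Bases of U(2,9) are all 2-element subsets of 9 elements.
Number of bases = (9 choose 2) = 36.

36


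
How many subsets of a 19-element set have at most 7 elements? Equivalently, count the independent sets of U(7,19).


Independent sets of U(7,19) are all subsets of size <= 7.
Count = C(19,0) + C(19,1) + C(19,2) + C(19,3) + C(19,4) + C(19,5) + C(19,6) + C(19,7)
     = 1 + 19 + 171 + 969 + 3876 + 11628 + 27132 + 50388
     = 94184.

94184


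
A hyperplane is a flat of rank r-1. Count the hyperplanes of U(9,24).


Hyperplanes of U(9,24) are flats of rank 8.
In a uniform matroid, these are exactly the (8)-element subsets.
Count = C(24,8) = 24! / (8! * 16!) = 735471.

735471


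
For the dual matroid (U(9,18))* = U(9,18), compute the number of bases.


The dual of U(r,n) is U(n-r, n) = U(9,18).
Bases of U(9,18) are all (9)-element subsets.
|B(M*)| = C(18,9) = 18! / (9! * 9!) = 48620.

48620


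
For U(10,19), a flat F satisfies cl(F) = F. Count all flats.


Flats of U(10,19): every subset of size < 10 is a flat, plus E itself.
Count = C(19,0) + C(19,1) + C(19,2) + C(19,3) + C(19,4) + C(19,5) + C(19,6) + C(19,7) + C(19,8) + C(19,9) + 1
     = 1 + 19 + 171 + 969 + 3876 + 11628 + 27132 + 50388 + 75582 + 92378 + 1
     = 262145.

262145


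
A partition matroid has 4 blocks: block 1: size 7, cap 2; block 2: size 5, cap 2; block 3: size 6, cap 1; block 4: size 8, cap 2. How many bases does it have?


A basis picks exactly ci elements from block i.
Number of bases = product of C(|Si|, ci).
= C(7,2) * C(5,2) * C(6,1) * C(8,2)
= 21 * 10 * 6 * 28
= 35280.

35280


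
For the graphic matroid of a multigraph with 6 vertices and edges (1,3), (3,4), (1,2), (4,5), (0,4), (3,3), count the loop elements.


In a graphic matroid, a loop is a self-loop edge (u,u) with rank 0.
Examining all 6 edges for self-loops...
Self-loops found: (3,3)
Number of loops = 1.

1


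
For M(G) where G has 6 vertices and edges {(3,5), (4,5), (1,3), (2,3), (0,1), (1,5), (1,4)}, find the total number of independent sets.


An independent set in a graphic matroid is an acyclic edge subset.
G has 6 vertices and 7 edges.
Enumerate all 2^7 = 128 subsets, checking for acyclicity.
Total independent sets = 96.

96


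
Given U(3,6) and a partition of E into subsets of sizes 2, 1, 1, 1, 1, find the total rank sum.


r(Ai) = min(|Ai|, 3) for each part.
Sum = min(2,3) + min(1,3) + min(1,3) + min(1,3) + min(1,3)
    = 2 + 1 + 1 + 1 + 1
    = 6.

6


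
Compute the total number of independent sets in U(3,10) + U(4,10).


For a direct sum, |I(M1+M2)| = |I(M1)| * |I(M2)|.
|I(U(3,10))| = sum C(10,k) for k=0..3 = 176.
|I(U(4,10))| = sum C(10,k) for k=0..4 = 386.
Total = 176 * 386 = 67936.

67936


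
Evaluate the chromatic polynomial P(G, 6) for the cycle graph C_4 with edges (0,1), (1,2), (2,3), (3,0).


P(C_4, k) = (k-1)^4 + (-1)^4*(k-1).
P(6) = (5)^4 + 5
= 625 + 5 = 630.

630


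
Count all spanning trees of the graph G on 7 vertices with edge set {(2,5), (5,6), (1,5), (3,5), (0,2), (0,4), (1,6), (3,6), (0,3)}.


By Kirchhoff's matrix tree theorem, the number of spanning trees equals
the determinant of any cofactor of the Laplacian matrix L.
G has 7 vertices and 9 edges.
Computing the (6 x 6) cofactor determinant gives 29.

29


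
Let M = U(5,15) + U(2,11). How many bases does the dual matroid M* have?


(M1+M2)* = M1* + M2*.
M1* = U(10,15), bases: C(15,10) = 3003.
M2* = U(9,11), bases: C(11,9) = 55.
|B(M*)| = 3003 * 55 = 165165.

165165


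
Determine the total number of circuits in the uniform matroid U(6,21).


In U(6,21), circuits are the (7)-element subsets.
Any set of 7 elements is dependent, and removing any one element gives
an independent set of size 6, so it is a minimal dependent set.
Number of circuits = C(21,7) = 116280.

116280
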